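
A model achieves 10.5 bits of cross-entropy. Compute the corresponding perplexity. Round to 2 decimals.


Perplexity formula: PP = 2^H
H = 10.5
PP = 2^10.5
Decompose: 2^10.5 = 2^10 * 2^0.5 = 2^10 * sqrt(2)
2^10 = 1024, sqrt(2) ~ 1.4142136
PP ~ 1024 * 1.4142136 = 1448.1547264
Rounded to 2 decimals: 1448.15

1448.15


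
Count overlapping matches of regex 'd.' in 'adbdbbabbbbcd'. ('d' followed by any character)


Pattern: d. means 'd' followed by any character.
Scanning 'adbdbbabbbbcd' position-by-position:
  Pos 0: window 'ad' -> no
  Pos 1: window 'db' -> MATCH
  Pos 2: window 'bd' -> no
  Pos 3: window 'db' -> MATCH
  Pos 4: window 'bb' -> no
  Pos 5: window 'ba' -> no
  Pos 6: window 'ab' -> no
  Pos 7: window 'bb' -> no
  Pos 8: window 'bb' -> no
  Pos 9: window 'bb' -> no
  Pos 10: window 'bc' -> no
  Pos 11: window 'cd' -> no
  Pos 12: window 'd' -> no
Total matches: 2

2


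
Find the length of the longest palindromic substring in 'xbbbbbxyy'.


Scanning 'xbbbbbxyy' for palindromic substrings.
Substring at positions 0-6: 'xbbbbbx'.
Check: reverse('xbbbbbx') = 'xbbbbbx' -> palindrome confirmed.
Neighbouring characters ('-' / 'y') break symmetry, so it cannot extend further.
No longer palindromic substring exists; longest length = 7

7


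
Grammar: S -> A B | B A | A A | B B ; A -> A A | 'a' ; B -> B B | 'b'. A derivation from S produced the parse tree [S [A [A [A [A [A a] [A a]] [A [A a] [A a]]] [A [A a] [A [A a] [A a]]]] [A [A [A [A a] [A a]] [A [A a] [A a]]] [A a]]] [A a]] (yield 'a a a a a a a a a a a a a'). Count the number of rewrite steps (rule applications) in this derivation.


Every bracketed nonterminal node [X ...] in the tree is produced by exactly one rule application.
Reading the tree off as a leftmost derivation:
  Step 1: S  =>  A A   (applied S -> A A)
  Step 2: A A  =>  A A A   (applied A -> A A)
  Step 3: A A A  =>  A A A A   (applied A -> A A)
  Step 4: A A A A  =>  A A A A A   (applied A -> A A)
  Step 5: A A A A A  =>  A A A A A A   (applied A -> A A)
  Step 6: A A A A A A  =>  a A A A A A   (applied A -> a)
  Step 7: a A A A A A  =>  a a A A A A   (applied A -> a)
  Step 8: a a A A A A  =>  a a A A A A A   (applied A -> A A)
  Step 9: a a A A A A A  =>  a a a A A A A   (applied A -> a)
  Step 10: a a a A A A A  =>  a a a a A A A   (applied A -> a)
  Step 11: a a a a A A A  =>  a a a a A A A A   (applied A -> A A)
  Step 12: a a a a A A A A  =>  a a a a a A A A   (applied A -> a)
  Step 13: a a a a a A A A  =>  a a a a a A A A A   (applied A -> A A)
  Step 14: a a a a a A A A A  =>  a a a a a a A A A   (applied A -> a)
  Step 15: a a a a a a A A A  =>  a a a a a a a A A   (applied A -> a)
  Step 16: a a a a a a a A A  =>  a a a a a a a A A A   (applied A -> A A)
  Step 17: a a a a a a a A A A  =>  a a a a a a a A A A A   (applied A -> A A)
  Step 18: a a a a a a a A A A A  =>  a a a a a a a A A A A A   (applied A -> A A)
  Step 19: a a a a a a a A A A A A  =>  a a a a a a a a A A A A   (applied A -> a)
  Step 20: a a a a a a a a A A A A  =>  a a a a a a a a a A A A   (applied A -> a)
  Step 21: a a a a a a a a a A A A  =>  a a a a a a a a a A A A A   (applied A -> A A)
  Step 22: a a a a a a a a a A A A A  =>  a a a a a a a a a a A A A   (applied A -> a)
  Step 23: a a a a a a a a a a A A A  =>  a a a a a a a a a a a A A   (applied A -> a)
  Step 24: a a a a a a a a a a a A A  =>  a a a a a a a a a a a a A   (applied A -> a)
  Step 25: a a a a a a a a a a a a A  =>  a a a a a a a a a a a a a   (applied A -> a)
Final yield: a a a a a a a a a a a a a
Total rewrite steps: 25

25


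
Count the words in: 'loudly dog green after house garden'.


Counting words by splitting on spaces:
  Word 1: 'loudly'
  Word 2: 'dog'
  Word 3: 'green'
  Word 4: 'after'
  Word 5: 'house'
  Word 6: 'garden'
Total words: 6

6


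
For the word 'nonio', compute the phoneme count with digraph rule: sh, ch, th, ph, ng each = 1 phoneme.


Parsing 'nonio' greedily, digraphs first:
  'n' -> consonant phoneme (phonemes so far: 1)
  'o' -> vowel phoneme (phonemes so far: 2)
  'n' -> consonant phoneme (phonemes so far: 3)
  'i' -> vowel phoneme (phonemes so far: 4)
  'o' -> vowel phoneme (phonemes so far: 5)
Total phonemes: 5

5


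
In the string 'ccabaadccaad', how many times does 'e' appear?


Scanning 'ccabaadccaad' for 'e':
  No matches found.
Total occurrences of 'e': 0

0


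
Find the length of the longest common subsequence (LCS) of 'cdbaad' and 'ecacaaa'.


DP table for LCS of 'cdbaad' and 'ecacaaa':
       e  c  a  c  a  a  a
    0  0  0  0  0  0  0  0
  c 0  0  1  1  1  1  1  1
  d 0  0  1  1  1  1  1  1
  b 0  0  1  1  1  1  1  1
  a 0  0  1  2  2  2  2  2
  a 0  0  1  2  2  3  3  3
  d 0  0  1  2  2  3  3  3
LCS: 'caa'
LCS length = 3

3


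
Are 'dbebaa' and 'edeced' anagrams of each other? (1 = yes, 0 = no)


Sort characters of 'dbebaa': 'aabbde'
Sort characters of 'edeced': 'cddeee'
Sorted forms differ -> they are NOT anagrams
Result: 0

0


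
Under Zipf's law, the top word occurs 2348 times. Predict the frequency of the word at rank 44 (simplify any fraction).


Zipf's law: freq(rank) = f1 / rank
f1 = 2348, rank = 44
freq = 2348 / 44
GCD(2348, 44) = 4
Simplified: 587/11

587/11


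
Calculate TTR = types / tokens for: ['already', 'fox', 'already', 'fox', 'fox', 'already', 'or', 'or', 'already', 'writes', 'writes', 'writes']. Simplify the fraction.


Tokens: 12
Unique types: ('already', 'fox', 'or', 'writes') = 4
TTR = 4/12
Simplify: divide both by 4 -> 1/3
TTR = 1/3

1/3


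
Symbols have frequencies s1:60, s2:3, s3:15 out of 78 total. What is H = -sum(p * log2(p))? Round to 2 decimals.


Computing entropy H = -sum(p_i * log2(p_i)):
  s1: p = 60/78 = 0.7692, -p*log2(p) = 0.2912
  s2: p = 3/78 = 0.0385, -p*log2(p) = 0.1808
  s3: p = 15/78 = 0.1923, -p*log2(p) = 0.4574
H = sum of terms = 0.9294
Rounded to 2 decimals: 0.93

0.93


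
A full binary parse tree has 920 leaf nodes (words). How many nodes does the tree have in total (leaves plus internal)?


Leaf nodes (terminals): 920
Internal nodes = n - 1 = 920 - 1 = 919
Total = leaves + internal = 920 + 919 = 1839

1839


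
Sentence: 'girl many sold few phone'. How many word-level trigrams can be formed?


Word trigrams from [5] words:
  Trigram 1: (girl many sold)
  Trigram 2: (many sold few)
  Trigram 3: (sold few phone)
Total word trigrams: 5 - 2 = 3

3


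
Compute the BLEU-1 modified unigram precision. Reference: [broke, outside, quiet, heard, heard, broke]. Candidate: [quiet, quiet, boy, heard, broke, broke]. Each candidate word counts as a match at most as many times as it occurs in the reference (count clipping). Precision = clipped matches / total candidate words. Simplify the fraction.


Reference word counts: {'broke': 2, 'heard': 2, 'outside': 1, 'quiet': 1}
Checking each candidate word (with clipping):
  'quiet' -> in reference (ref count 1, used 1/1) -> match (matches: 1)
  'quiet' -> ref count 1 already used up (1/1) -> clipped, no match (matches: 1)
  'boy' -> not in reference -> no match (matches: 1)
  'heard' -> in reference (ref count 2, used 1/2) -> match (matches: 2)
  'broke' -> in reference (ref count 2, used 1/2) -> match (matches: 3)
  'broke' -> in reference (ref count 2, used 2/2) -> match (matches: 4)
Clipped matches: 4, Candidate length: 6
Precision = 4/6 = 2/3

2/3


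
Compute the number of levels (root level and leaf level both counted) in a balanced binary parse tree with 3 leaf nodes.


In a balanced binary tree with n leaves the deepest leaf is ceil(log2(n)) edges below the root,
so counting node levels inclusive of root and leaves gives ceil(log2(n)) + 1 levels.
log2(3) = 1.5850
ceil(1.5850) = 2
levels = 2 + 1 = 3

3


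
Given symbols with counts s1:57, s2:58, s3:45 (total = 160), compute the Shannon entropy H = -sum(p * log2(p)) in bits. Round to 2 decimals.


Computing entropy H = -sum(p_i * log2(p_i)):
  s1: p = 57/160 = 0.3563, -p*log2(p) = 0.5305
  s2: p = 58/160 = 0.3625, -p*log2(p) = 0.5307
  s3: p = 45/160 = 0.2812, -p*log2(p) = 0.5147
H = sum of terms = 1.5759
Rounded to 2 decimals: 1.58

1.58


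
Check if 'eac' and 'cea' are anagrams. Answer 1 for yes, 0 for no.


Sort characters of 'eac': 'ace'
Sort characters of 'cea': 'ace'
Sorted forms match -> they ARE anagrams
Result: 1

1


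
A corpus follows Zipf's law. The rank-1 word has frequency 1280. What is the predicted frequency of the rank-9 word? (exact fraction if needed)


Zipf's law: freq(rank) = f1 / rank
f1 = 1280, rank = 9
freq = 1280 / 9
GCD(1280, 9) = 1
Simplified: 1280/9

1280/9


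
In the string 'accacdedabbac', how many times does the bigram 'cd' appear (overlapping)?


Scanning 'accacdedabbac' for bigram 'cd':
  Position 0: 'ac' -> no
  Position 1: 'cc' -> no
  Position 2: 'ca' -> no
  Position 3: 'ac' -> no
  Position 4: 'cd' -> MATCH
  Position 5: 'de' -> no
  Position 6: 'ed' -> no
  Position 7: 'da' -> no
  Position 8: 'ab' -> no
  Position 9: 'bb' -> no
  Position 10: 'ba' -> no
  Position 11: 'ac' -> no
Total matches: 1

1


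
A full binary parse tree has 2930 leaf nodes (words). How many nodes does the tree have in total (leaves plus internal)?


Leaf nodes (terminals): 2930
Internal nodes = n - 1 = 2930 - 1 = 2929
Total = leaves + internal = 2930 + 2929 = 5859

5859


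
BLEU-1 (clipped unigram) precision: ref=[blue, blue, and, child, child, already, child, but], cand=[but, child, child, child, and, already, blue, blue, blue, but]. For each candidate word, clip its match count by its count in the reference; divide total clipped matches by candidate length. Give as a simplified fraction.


Reference word counts: {'already': 1, 'and': 1, 'blue': 2, 'but': 1, 'child': 3}
Checking each candidate word (with clipping):
  'but' -> in reference (ref count 1, used 1/1) -> match (matches: 1)
  'child' -> in reference (ref count 3, used 1/3) -> match (matches: 2)
  'child' -> in reference (ref count 3, used 2/3) -> match (matches: 3)
  'child' -> in reference (ref count 3, used 3/3) -> match (matches: 4)
  'and' -> in reference (ref count 1, used 1/1) -> match (matches: 5)
  'already' -> in reference (ref count 1, used 1/1) -> match (matches: 6)
  'blue' -> in reference (ref count 2, used 1/2) -> match (matches: 7)
  'blue' -> in reference (ref count 2, used 2/2) -> match (matches: 8)
  'blue' -> ref count 2 already used up (2/2) -> clipped, no match (matches: 8)
  'but' -> ref count 1 already used up (1/1) -> clipped, no match (matches: 8)
Clipped matches: 8, Candidate length: 10
Precision = 8/10 = 4/5

4/5


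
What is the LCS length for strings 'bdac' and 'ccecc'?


DP table for LCS of 'bdac' and 'ccecc':
       c  c  e  c  c
    0  0  0  0  0  0
  b 0  0  0  0  0  0
  d 0  0  0  0  0  0
  a 0  0  0  0  0  0
  c 0  1  1  1  1  1
LCS: 'c'
LCS length = 1

1


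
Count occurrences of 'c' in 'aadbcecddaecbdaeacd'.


Scanning 'aadbcecddaecbdaeacd' for 'c':
  Position 4: 'c' -> MATCH (count: 1)
  Position 6: 'c' -> MATCH (count: 2)
  Position 11: 'c' -> MATCH (count: 3)
  Position 17: 'c' -> MATCH (count: 4)
Total occurrences of 'c': 4

4


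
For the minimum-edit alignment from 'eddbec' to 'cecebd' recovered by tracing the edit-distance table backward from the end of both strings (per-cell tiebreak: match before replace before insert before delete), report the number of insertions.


Edit distance = 5. Backtracking from cell (6, 6) with preference match > replace > insert > delete,
then listing the resulting alignment 'eddbec' -> 'cecebd' left to right:
  Step 1: insert 'c' [insertion #1]
  Step 2: keep 'e'
  Step 3: replace d->c
  Step 4: replace d->e
  Step 5: keep 'b'
  Step 6: delete 'e'
  Step 7: replace c->d
Total insertions: 1

1


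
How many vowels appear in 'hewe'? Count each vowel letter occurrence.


Scanning each character of 'hewe':
  Position 1: 'h' -> consonant (running count: 0)
  Position 2: 'e' -> vowel (running count: 1)
  Position 3: 'w' -> consonant (running count: 1)
  Position 4: 'e' -> vowel (running count: 2)
Total vowels: 2

2


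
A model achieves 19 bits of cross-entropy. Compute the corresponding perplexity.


Perplexity formula: PP = 2^H
H = 19
PP = 2^19
PP = 2^19 = 524288

524288


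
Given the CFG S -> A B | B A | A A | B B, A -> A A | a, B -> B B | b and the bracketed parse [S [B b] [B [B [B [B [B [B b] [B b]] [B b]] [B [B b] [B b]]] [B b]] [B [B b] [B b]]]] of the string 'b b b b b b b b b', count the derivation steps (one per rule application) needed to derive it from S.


Every bracketed nonterminal node [X ...] in the tree is produced by exactly one rule application.
Reading the tree off as a leftmost derivation:
  Step 1: S  =>  B B   (applied S -> B B)
  Step 2: B B  =>  b B   (applied B -> b)
  Step 3: b B  =>  b B B   (applied B -> B B)
  Step 4: b B B  =>  b B B B   (applied B -> B B)
  Step 5: b B B B  =>  b B B B B   (applied B -> B B)
  Step 6: b B B B B  =>  b B B B B B   (applied B -> B B)
  Step 7: b B B B B B  =>  b B B B B B B   (applied B -> B B)
  Step 8: b B B B B B B  =>  b b B B B B B   (applied B -> b)
  Step 9: b b B B B B B  =>  b b b B B B B   (applied B -> b)
  Step 10: b b b B B B B  =>  b b b b B B B   (applied B -> b)
  Step 11: b b b b B B B  =>  b b b b B B B B   (applied B -> B B)
  Step 12: b b b b B B B B  =>  b b b b b B B B   (applied B -> b)
  Step 13: b b b b b B B B  =>  b b b b b b B B   (applied B -> b)
  Step 14: b b b b b b B B  =>  b b b b b b b B   (applied B -> b)
  Step 15: b b b b b b b B  =>  b b b b b b b B B   (applied B -> B B)
  Step 16: b b b b b b b B B  =>  b b b b b b b b B   (applied B -> b)
  Step 17: b b b b b b b b B  =>  b b b b b b b b b   (applied B -> b)
Final yield: b b b b b b b b b
Total rewrite steps: 17

17


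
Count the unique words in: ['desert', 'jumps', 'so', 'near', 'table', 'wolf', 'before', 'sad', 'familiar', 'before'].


Listing all tokens and tracking unique types:
  Token 1: 'desert' -> NEW (unique so far: 1)
  Token 2: 'jumps' -> NEW (unique so far: 2)
  Token 3: 'so' -> NEW (unique so far: 3)
  Token 4: 'near' -> NEW (unique so far: 4)
  Token 5: 'table' -> NEW (unique so far: 5)
  Token 6: 'wolf' -> NEW (unique so far: 6)
  Token 7: 'before' -> NEW (unique so far: 7)
  Token 8: 'sad' -> NEW (unique so far: 8)
  Token 9: 'familiar' -> NEW (unique so far: 9)
  Token 10: 'before' -> duplicate (unique so far: 9)
Unique types: ('before', 'desert', 'familiar', 'jumps', 'near', 'sad', 'so', 'table', 'wolf')
Vocabulary size: 9

9


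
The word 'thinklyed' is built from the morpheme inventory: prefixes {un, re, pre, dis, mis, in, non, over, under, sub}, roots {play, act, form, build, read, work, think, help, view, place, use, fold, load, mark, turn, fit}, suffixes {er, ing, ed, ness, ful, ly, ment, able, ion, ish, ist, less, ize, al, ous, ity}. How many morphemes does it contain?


Segmenting 'thinklyed' against the inventory:
  'think' -> root (morpheme 1)
  'ly' -> suffix (morpheme 2)
  'ed' -> suffix (morpheme 3)
Total morphemes: 3

3


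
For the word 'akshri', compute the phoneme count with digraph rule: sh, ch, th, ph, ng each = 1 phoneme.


Parsing 'akshri' greedily, digraphs first:
  'a' -> vowel phoneme (phonemes so far: 1)
  'k' -> consonant phoneme (phonemes so far: 2)
  'sh' -> digraph (1 consonant phoneme) (phonemes so far: 3)
  'r' -> consonant phoneme (phonemes so far: 4)
  'i' -> vowel phoneme (phonemes so far: 5)
Total phonemes: 5

5


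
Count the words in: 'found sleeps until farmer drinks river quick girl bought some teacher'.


Counting words by splitting on spaces:
  Word 1: 'found'
  Word 2: 'sleeps'
  Word 3: 'until'
  Word 4: 'farmer'
  Word 5: 'drinks'
  Word 6: 'river'
  Word 7: 'quick'
  Word 8: 'girl'
  Word 9: 'bought'
  Word 10: 'some'
  Word 11: 'teacher'
Total words: 11

11


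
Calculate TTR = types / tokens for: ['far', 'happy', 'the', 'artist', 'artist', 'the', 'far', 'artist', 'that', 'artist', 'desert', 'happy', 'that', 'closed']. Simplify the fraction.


Tokens: 14
Unique types: ('artist', 'closed', 'desert', 'far', 'happy', 'that', 'the') = 7
TTR = 7/14
Simplify: divide both by 7 -> 1/2
TTR = 1/2

1/2


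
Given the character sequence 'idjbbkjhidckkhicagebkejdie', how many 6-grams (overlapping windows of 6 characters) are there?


String 'idjbbkjhidckkhicagebkejdie' has length L = 26.
Number of overlapping n-grams = L - n + 1
Substituting: 26 - 6 + 1 = 21

21


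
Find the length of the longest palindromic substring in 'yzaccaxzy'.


Scanning 'yzaccaxzy' for palindromic substrings.
Substring at positions 2-5: 'acca'.
Check: reverse('acca') = 'acca' -> palindrome confirmed.
Neighbouring characters ('z' / 'x') break symmetry, so it cannot extend further.
No longer palindromic substring exists; longest length = 4

4


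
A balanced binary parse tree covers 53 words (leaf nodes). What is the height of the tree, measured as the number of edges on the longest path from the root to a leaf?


In a balanced binary tree with n leaves the deepest leaf is ceil(log2(n)) edges below the root.
log2(53) = 5.7279
ceil(5.7279) = 6
height (edges) = 6

6


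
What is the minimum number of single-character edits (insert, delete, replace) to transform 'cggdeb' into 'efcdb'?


Building DP table for s1='cggdeb' (len 6) and s2='efcdb' (len 5):
       e  f  c  d  b
    0  1  2  3  4  5
  c 1  1  2  2  3  4
  g 2  2  2  3  3  4
  g 3  3  3  3  4  4
  d 4  4  4  4  3  4
  e 5  4  5  5  4  4
  b 6  5  5  6  5  4
Edit distance = dp[6][5] = 4

4


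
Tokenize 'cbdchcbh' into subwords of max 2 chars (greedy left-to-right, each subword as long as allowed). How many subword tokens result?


'cbdchcbh' has 8 characters.
Chunking with max size 2:
  Chunk 1: 'cb' (positions 0-1)
  Chunk 2: 'dc' (positions 2-3)
  Chunk 3: 'hc' (positions 4-5)
  Chunk 4: 'bh' (positions 6-7)
Total chunks: ceil(8 / 2) = 4

4


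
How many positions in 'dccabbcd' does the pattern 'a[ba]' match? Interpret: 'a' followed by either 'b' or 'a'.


Pattern: a[ba] means 'a' followed by either 'b' or 'a'.
Scanning 'dccabbcd' position-by-position:
  Pos 0: window 'dc' -> no
  Pos 1: window 'cc' -> no
  Pos 2: window 'ca' -> no
  Pos 3: window 'ab' -> MATCH
  Pos 4: window 'bb' -> no
  Pos 5: window 'bc' -> no
  Pos 6: window 'cd' -> no
  Pos 7: window 'd' -> no
Total matches: 1

1


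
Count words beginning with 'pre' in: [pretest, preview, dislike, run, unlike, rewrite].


Checking each word for prefix 'pre':
  'pretest' -> YES, starts with 'pre' (count: 1)
  'preview' -> YES, starts with 'pre' (count: 2)
  'dislike' -> no (count: 2)
  'run' -> no (count: 2)
  'unlike' -> no (count: 2)
  'rewrite' -> no (count: 2)
Total with prefix 'pre': 2

2


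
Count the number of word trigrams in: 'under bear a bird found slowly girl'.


Word trigrams from [7] words:
  Trigram 1: (under bear a)
  Trigram 2: (bear a bird)
  Trigram 3: (a bird found)
  Trigram 4: (bird found slowly)
  Trigram 5: (found slowly girl)
Total word trigrams: 7 - 2 = 5

5


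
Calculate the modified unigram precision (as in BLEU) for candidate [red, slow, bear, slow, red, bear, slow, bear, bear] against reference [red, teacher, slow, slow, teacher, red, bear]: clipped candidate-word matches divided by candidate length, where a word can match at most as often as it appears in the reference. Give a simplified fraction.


Reference word counts: {'bear': 1, 'red': 2, 'slow': 2, 'teacher': 2}
Checking each candidate word (with clipping):
  'red' -> in reference (ref count 2, used 1/2) -> match (matches: 1)
  'slow' -> in reference (ref count 2, used 1/2) -> match (matches: 2)
  'bear' -> in reference (ref count 1, used 1/1) -> match (matches: 3)
  'slow' -> in reference (ref count 2, used 2/2) -> match (matches: 4)
  'red' -> in reference (ref count 2, used 2/2) -> match (matches: 5)
  'bear' -> ref count 1 already used up (1/1) -> clipped, no match (matches: 5)
  'slow' -> ref count 2 already used up (2/2) -> clipped, no match (matches: 5)
  'bear' -> ref count 1 already used up (1/1) -> clipped, no match (matches: 5)
  'bear' -> ref count 1 already used up (1/1) -> clipped, no match (matches: 5)
Clipped matches: 5, Candidate length: 9
Precision = 5/9

5/9


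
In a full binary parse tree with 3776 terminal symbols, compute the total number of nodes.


Leaf nodes (terminals): 3776
Internal nodes = n - 1 = 3776 - 1 = 3775
Total = leaves + internal = 3776 + 3775 = 7551

7551


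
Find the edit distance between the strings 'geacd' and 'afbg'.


Building DP table for s1='geacd' (len 5) and s2='afbg' (len 4):
       a  f  b  g
    0  1  2  3  4
  g 1  1  2  3  3
  e 2  2  2  3  4
  a 3  2  3  3  4
  c 4  3  3  4  4
  d 5  4  4  4  5
Edit distance = dp[5][4] = 5

5


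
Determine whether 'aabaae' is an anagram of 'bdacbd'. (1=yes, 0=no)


Sort characters of 'aabaae': 'aaaabe'
Sort characters of 'bdacbd': 'abbcdd'
Sorted forms differ -> they are NOT anagrams
Result: 0

0


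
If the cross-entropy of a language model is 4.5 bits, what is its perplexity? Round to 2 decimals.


Perplexity formula: PP = 2^H
H = 4.5
PP = 2^4.5
Decompose: 2^4.5 = 2^4 * 2^0.5 = 2^4 * sqrt(2)
2^4 = 16, sqrt(2) ~ 1.4142136
PP ~ 16 * 1.4142136 = 22.6274176
Rounded to 2 decimals: 22.63

22.63


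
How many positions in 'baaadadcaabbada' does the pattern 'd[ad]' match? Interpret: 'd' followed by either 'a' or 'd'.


Pattern: d[ad] means 'd' followed by either 'a' or 'd'.
Scanning 'baaadadcaabbada' position-by-position:
  Pos 0: window 'ba' -> no
  Pos 1: window 'aa' -> no
  Pos 2: window 'aa' -> no
  Pos 3: window 'ad' -> no
  Pos 4: window 'da' -> MATCH
  Pos 5: window 'ad' -> no
  Pos 6: window 'dc' -> no
  Pos 7: window 'ca' -> no
  Pos 8: window 'aa' -> no
  Pos 9: window 'ab' -> no
  Pos 10: window 'bb' -> no
  Pos 11: window 'ba' -> no
  Pos 12: window 'ad' -> no
  Pos 13: window 'da' -> MATCH
  Pos 14: window 'a' -> no
Total matches: 2

2


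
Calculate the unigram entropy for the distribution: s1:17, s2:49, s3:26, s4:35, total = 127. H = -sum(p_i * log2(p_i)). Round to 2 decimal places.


Computing entropy H = -sum(p_i * log2(p_i)):
  s1: p = 17/127 = 0.1339, -p*log2(p) = 0.3884
  s2: p = 49/127 = 0.3858, -p*log2(p) = 0.5301
  s3: p = 26/127 = 0.2047, -p*log2(p) = 0.4685
  s4: p = 35/127 = 0.2756, -p*log2(p) = 0.5124
H = sum of terms = 1.8994
Rounded to 2 decimals: 1.90

1.90


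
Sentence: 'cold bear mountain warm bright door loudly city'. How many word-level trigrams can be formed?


Word trigrams from [8] words:
  Trigram 1: (cold bear mountain)
  Trigram 2: (bear mountain warm)
  Trigram 3: (mountain warm bright)
  Trigram 4: (warm bright door)
  Trigram 5: (bright door loudly)
  Trigram 6: (door loudly city)
Total word trigrams: 8 - 2 = 6

6


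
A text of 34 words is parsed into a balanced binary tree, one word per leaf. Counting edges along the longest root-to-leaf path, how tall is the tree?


In a balanced binary tree with n leaves the deepest leaf is ceil(log2(n)) edges below the root.
log2(34) = 5.0875
ceil(5.0875) = 6
height (edges) = 6

6


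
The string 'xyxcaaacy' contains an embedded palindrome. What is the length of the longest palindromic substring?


Scanning 'xyxcaaacy' for palindromic substrings.
Substring at positions 3-7: 'caaac'.
Check: reverse('caaac') = 'caaac' -> palindrome confirmed.
Neighbouring characters ('x' / 'y') break symmetry, so it cannot extend further.
No longer palindromic substring exists; longest length = 5

5


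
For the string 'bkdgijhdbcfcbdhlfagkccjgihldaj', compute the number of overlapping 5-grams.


String 'bkdgijhdbcfcbdhlfagkccjgihldaj' has length L = 30.
Number of overlapping n-grams = L - n + 1
Substituting: 30 - 5 + 1 = 26

26


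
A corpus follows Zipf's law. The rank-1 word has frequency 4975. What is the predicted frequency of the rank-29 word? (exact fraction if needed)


Zipf's law: freq(rank) = f1 / rank
f1 = 4975, rank = 29
freq = 4975 / 29
GCD(4975, 29) = 1
Simplified: 4975/29

4975/29


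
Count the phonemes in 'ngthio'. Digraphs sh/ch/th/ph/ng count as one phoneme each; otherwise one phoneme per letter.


Parsing 'ngthio' greedily, digraphs first:
  'ng' -> digraph (1 consonant phoneme) (phonemes so far: 1)
  'th' -> digraph (1 consonant phoneme) (phonemes so far: 2)
  'i' -> vowel phoneme (phonemes so far: 3)
  'o' -> vowel phoneme (phonemes so far: 4)
Total phonemes: 4

4


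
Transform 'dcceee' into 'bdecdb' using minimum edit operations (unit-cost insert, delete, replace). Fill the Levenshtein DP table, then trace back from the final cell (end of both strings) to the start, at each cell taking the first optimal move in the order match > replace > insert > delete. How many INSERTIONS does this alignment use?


Edit distance = 5. Backtracking from cell (6, 6) with preference match > replace > insert > delete,
then listing the resulting alignment 'dcceee' -> 'bdecdb' left to right:
  Step 1: insert 'b' [insertion #1]
  Step 2: keep 'd'
  Step 3: replace c->e
  Step 4: keep 'c'
  Step 5: delete 'e'
  Step 6: replace e->d
  Step 7: replace e->b
Total insertions: 1

1


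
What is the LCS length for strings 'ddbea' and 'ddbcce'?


DP table for LCS of 'ddbea' and 'ddbcce':
       d  d  b  c  c  e
    0  0  0  0  0  0  0
  d 0  1  1  1  1  1  1
  d 0  1  2  2  2  2  2
  b 0  1  2  3  3  3  3
  e 0  1  2  3  3  3  4
  a 0  1  2  3  3  3  4
LCS: 'ddbe'
LCS length = 4

4


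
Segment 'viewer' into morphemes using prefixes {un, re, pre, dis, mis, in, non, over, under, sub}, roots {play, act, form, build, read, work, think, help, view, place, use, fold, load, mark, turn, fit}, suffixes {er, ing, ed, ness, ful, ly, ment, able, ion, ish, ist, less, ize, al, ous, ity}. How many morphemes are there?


Segmenting 'viewer' against the inventory:
  'view' -> root (morpheme 1)
  'er' -> suffix (morpheme 2)
Total morphemes: 2

2


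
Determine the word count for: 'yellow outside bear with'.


Counting words by splitting on spaces:
  Word 1: 'yellow'
  Word 2: 'outside'
  Word 3: 'bear'
  Word 4: 'with'
Total words: 4

4


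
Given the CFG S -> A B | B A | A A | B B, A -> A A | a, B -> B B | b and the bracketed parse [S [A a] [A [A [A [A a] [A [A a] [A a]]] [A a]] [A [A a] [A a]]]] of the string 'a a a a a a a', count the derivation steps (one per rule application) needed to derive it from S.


Every bracketed nonterminal node [X ...] in the tree is produced by exactly one rule application.
Reading the tree off as a leftmost derivation:
  Step 1: S  =>  A A   (applied S -> A A)
  Step 2: A A  =>  a A   (applied A -> a)
  Step 3: a A  =>  a A A   (applied A -> A A)
  Step 4: a A A  =>  a A A A   (applied A -> A A)
  Step 5: a A A A  =>  a A A A A   (applied A -> A A)
  Step 6: a A A A A  =>  a a A A A   (applied A -> a)
  Step 7: a a A A A  =>  a a A A A A   (applied A -> A A)
  Step 8: a a A A A A  =>  a a a A A A   (applied A -> a)
  Step 9: a a a A A A  =>  a a a a A A   (applied A -> a)
  Step 10: a a a a A A  =>  a a a a a A   (applied A -> a)
  Step 11: a a a a a A  =>  a a a a a A A   (applied A -> A A)
  Step 12: a a a a a A A  =>  a a a a a a A   (applied A -> a)
  Step 13: a a a a a a A  =>  a a a a a a a   (applied A -> a)
Final yield: a a a a a a a
Total rewrite steps: 13

13


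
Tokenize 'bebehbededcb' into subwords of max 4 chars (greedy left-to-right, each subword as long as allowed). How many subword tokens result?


'bebehbededcb' has 12 characters.
Chunking with max size 4:
  Chunk 1: 'bebe' (positions 0-3)
  Chunk 2: 'hbed' (positions 4-7)
  Chunk 3: 'edcb' (positions 8-11)
Total chunks: ceil(12 / 4) = 3

3


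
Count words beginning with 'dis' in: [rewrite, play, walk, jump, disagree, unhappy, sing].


Checking each word for prefix 'dis':
  'rewrite' -> no (count: 0)
  'play' -> no (count: 0)
  'walk' -> no (count: 0)
  'jump' -> no (count: 0)
  'disagree' -> YES, starts with 'dis' (count: 1)
  'unhappy' -> no (count: 1)
  'sing' -> no (count: 1)
Total with prefix 'dis': 1

1


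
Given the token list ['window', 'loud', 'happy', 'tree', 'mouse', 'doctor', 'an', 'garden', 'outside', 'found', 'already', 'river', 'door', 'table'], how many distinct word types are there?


Listing all tokens and tracking unique types:
  Token 1: 'window' -> NEW (unique so far: 1)
  Token 2: 'loud' -> NEW (unique so far: 2)
  Token 3: 'happy' -> NEW (unique so far: 3)
  Token 4: 'tree' -> NEW (unique so far: 4)
  Token 5: 'mouse' -> NEW (unique so far: 5)
  Token 6: 'doctor' -> NEW (unique so far: 6)
  Token 7: 'an' -> NEW (unique so far: 7)
  Token 8: 'garden' -> NEW (unique so far: 8)
  Token 9: 'outside' -> NEW (unique so far: 9)
  Token 10: 'found' -> NEW (unique so far: 10)
  Token 11: 'already' -> NEW (unique so far: 11)
  Token 12: 'river' -> NEW (unique so far: 12)
  Token 13: 'door' -> NEW (unique so far: 13)
  Token 14: 'table' -> NEW (unique so far: 14)
Unique types: ('already', 'an', 'doctor', 'door', 'found', 'garden', 'happy', 'loud', 'mouse', 'outside', 'river', 'table', 'tree', 'window')
Vocabulary size: 14

14


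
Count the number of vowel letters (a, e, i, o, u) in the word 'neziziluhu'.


Scanning each character of 'neziziluhu':
  Position 1: 'n' -> consonant (running count: 0)
  Position 2: 'e' -> vowel (running count: 1)
  Position 3: 'z' -> consonant (running count: 1)
  Position 4: 'i' -> vowel (running count: 2)
  Position 5: 'z' -> consonant (running count: 2)
  Position 6: 'i' -> vowel (running count: 3)
  Position 7: 'l' -> consonant (running count: 3)
  Position 8: 'u' -> vowel (running count: 4)
  Position 9: 'h' -> consonant (running count: 4)
  Position 10: 'u' -> vowel (running count: 5)
Total vowels: 5

5


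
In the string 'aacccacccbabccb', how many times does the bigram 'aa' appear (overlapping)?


Scanning 'aacccacccbabccb' for bigram 'aa':
  Position 0: 'aa' -> MATCH
  Position 1: 'ac' -> no
  Position 2: 'cc' -> no
  Position 3: 'cc' -> no
  Position 4: 'ca' -> no
  Position 5: 'ac' -> no
  Position 6: 'cc' -> no
  Position 7: 'cc' -> no
  Position 8: 'cb' -> no
  Position 9: 'ba' -> no
  Position 10: 'ab' -> no
  Position 11: 'bc' -> no
  Position 12: 'cc' -> no
  Position 13: 'cb' -> no
Total matches: 1

1


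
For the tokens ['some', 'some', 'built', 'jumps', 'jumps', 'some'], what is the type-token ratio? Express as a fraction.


Tokens: 6
Unique types: ('built', 'jumps', 'some') = 3
TTR = 3/6
Simplify: divide both by 3 -> 1/2
TTR = 1/2

1/2


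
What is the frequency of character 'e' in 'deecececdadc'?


Scanning 'deecececdadc' for 'e':
  Position 1: 'e' -> MATCH (count: 1)
  Position 2: 'e' -> MATCH (count: 2)
  Position 4: 'e' -> MATCH (count: 3)
  Position 6: 'e' -> MATCH (count: 4)
Total occurrences of 'e': 4

4


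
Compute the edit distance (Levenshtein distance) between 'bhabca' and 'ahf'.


Building DP table for s1='bhabca' (len 6) and s2='ahf' (len 3):
       a  h  f
    0  1  2  3
  b 1  1  2  3
  h 2  2  1  2
  a 3  2  2  2
  b 4  3  3  3
  c 5  4  4  4
  a 6  5  5  5
Edit distance = dp[6][3] = 5

5


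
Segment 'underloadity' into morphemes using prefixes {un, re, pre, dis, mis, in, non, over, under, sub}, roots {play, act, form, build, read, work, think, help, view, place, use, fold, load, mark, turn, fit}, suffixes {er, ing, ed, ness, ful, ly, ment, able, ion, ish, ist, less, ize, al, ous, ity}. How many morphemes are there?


Segmenting 'underloadity' against the inventory:
  'under' -> prefix (morpheme 1)
  'load' -> root (morpheme 2)
  'ity' -> suffix (morpheme 3)
Total morphemes: 3

3


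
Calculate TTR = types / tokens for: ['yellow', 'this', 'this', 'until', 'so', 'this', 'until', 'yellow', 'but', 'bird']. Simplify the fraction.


Tokens: 10
Unique types: ('bird', 'but', 'so', 'this', 'until', 'yellow') = 6
TTR = 6/10
Simplify: divide both by 2 -> 3/5
TTR = 3/5

3/5


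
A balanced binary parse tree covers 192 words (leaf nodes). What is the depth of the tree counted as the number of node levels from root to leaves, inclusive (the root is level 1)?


In a balanced binary tree with n leaves the deepest leaf is ceil(log2(n)) edges below the root,
so counting node levels inclusive of root and leaves gives ceil(log2(n)) + 1 levels.
log2(192) = 7.5850
ceil(7.5850) = 8
levels = 8 + 1 = 9

9


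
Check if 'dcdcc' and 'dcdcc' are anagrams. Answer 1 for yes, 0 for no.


Sort characters of 'dcdcc': 'cccdd'
Sort characters of 'dcdcc': 'cccdd'
Sorted forms match -> they ARE anagrams
Result: 1

1


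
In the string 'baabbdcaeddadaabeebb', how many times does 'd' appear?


Scanning 'baabbdcaeddadaabeebb' for 'd':
  Position 5: 'd' -> MATCH (count: 1)
  Position 9: 'd' -> MATCH (count: 2)
  Position 10: 'd' -> MATCH (count: 3)
  Position 12: 'd' -> MATCH (count: 4)
Total occurrences of 'd': 4

4


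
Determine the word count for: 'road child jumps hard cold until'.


Counting words by splitting on spaces:
  Word 1: 'road'
  Word 2: 'child'
  Word 3: 'jumps'
  Word 4: 'hard'
  Word 5: 'cold'
  Word 6: 'until'
Total words: 6

6


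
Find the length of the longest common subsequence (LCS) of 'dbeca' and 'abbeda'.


DP table for LCS of 'dbeca' and 'abbeda':
       a  b  b  e  d  a
    0  0  0  0  0  0  0
  d 0  0  0  0  0  1  1
  b 0  0  1  1  1  1  1
  e 0  0  1  1  2  2  2
  c 0  0  1  1  2  2  2
  a 0  1  1  1  2  2  3
LCS: 'bea'
LCS length = 3

3


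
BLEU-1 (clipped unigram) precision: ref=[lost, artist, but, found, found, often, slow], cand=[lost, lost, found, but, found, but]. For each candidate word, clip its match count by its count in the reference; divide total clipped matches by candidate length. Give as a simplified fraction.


Reference word counts: {'artist': 1, 'but': 1, 'found': 2, 'lost': 1, 'often': 1, 'slow': 1}
Checking each candidate word (with clipping):
  'lost' -> in reference (ref count 1, used 1/1) -> match (matches: 1)
  'lost' -> ref count 1 already used up (1/1) -> clipped, no match (matches: 1)
  'found' -> in reference (ref count 2, used 1/2) -> match (matches: 2)
  'but' -> in reference (ref count 1, used 1/1) -> match (matches: 3)
  'found' -> in reference (ref count 2, used 2/2) -> match (matches: 4)
  'but' -> ref count 1 already used up (1/1) -> clipped, no match (matches: 4)
Clipped matches: 4, Candidate length: 6
Precision = 4/6 = 2/3

2/3


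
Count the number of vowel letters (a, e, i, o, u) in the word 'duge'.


Scanning each character of 'duge':
  Position 1: 'd' -> consonant (running count: 0)
  Position 2: 'u' -> vowel (running count: 1)
  Position 3: 'g' -> consonant (running count: 1)
  Position 4: 'e' -> vowel (running count: 2)
Total vowels: 2

2


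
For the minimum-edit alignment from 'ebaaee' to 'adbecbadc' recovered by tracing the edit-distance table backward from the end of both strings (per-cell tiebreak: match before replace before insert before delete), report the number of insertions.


Edit distance = 7. Backtracking from cell (6, 9) with preference match > replace > insert > delete,
then listing the resulting alignment 'ebaaee' -> 'adbecbadc' left to right:
  Step 1: insert 'a' [insertion #1]
  Step 2: insert 'd' [insertion #2]
  Step 3: insert 'b' [insertion #3]
  Step 4: keep 'e'
  Step 5: replace b->c
  Step 6: replace a->b
  Step 7: keep 'a'
  Step 8: replace e->d
  Step 9: replace e->c
Total insertions: 3

3


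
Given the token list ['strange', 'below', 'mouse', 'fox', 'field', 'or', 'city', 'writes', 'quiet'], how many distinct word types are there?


Listing all tokens and tracking unique types:
  Token 1: 'strange' -> NEW (unique so far: 1)
  Token 2: 'below' -> NEW (unique so far: 2)
  Token 3: 'mouse' -> NEW (unique so far: 3)
  Token 4: 'fox' -> NEW (unique so far: 4)
  Token 5: 'field' -> NEW (unique so far: 5)
  Token 6: 'or' -> NEW (unique so far: 6)
  Token 7: 'city' -> NEW (unique so far: 7)
  Token 8: 'writes' -> NEW (unique so far: 8)
  Token 9: 'quiet' -> NEW (unique so far: 9)
Unique types: ('below', 'city', 'field', 'fox', 'mouse', 'or', 'quiet', 'strange', 'writes')
Vocabulary size: 9

9


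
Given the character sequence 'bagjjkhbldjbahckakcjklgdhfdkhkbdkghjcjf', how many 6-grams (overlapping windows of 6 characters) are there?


String 'bagjjkhbldjbahckakcjklgdhfdkhkbdkghjcjf' has length L = 39.
Number of overlapping n-grams = L - n + 1
Substituting: 39 - 6 + 1 = 34

34


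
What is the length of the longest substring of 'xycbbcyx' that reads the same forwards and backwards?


Scanning 'xycbbcyx' for palindromic substrings.
Substring at positions 0-7: 'xycbbcyx'.
Check: reverse('xycbbcyx') = 'xycbbcyx' -> palindrome confirmed.
No longer palindromic substring exists; longest length = 8

8


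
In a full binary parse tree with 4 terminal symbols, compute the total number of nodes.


Leaf nodes (terminals): 4
Internal nodes = n - 1 = 4 - 1 = 3
Total = leaves + internal = 4 + 3 = 7

7


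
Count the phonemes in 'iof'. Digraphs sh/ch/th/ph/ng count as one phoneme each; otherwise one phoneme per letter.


Parsing 'iof' greedily, digraphs first:
  'i' -> vowel phoneme (phonemes so far: 1)
  'o' -> vowel phoneme (phonemes so far: 2)
  'f' -> consonant phoneme (phonemes so far: 3)
Total phonemes: 3

3


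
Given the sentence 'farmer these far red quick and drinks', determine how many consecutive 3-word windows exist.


Word trigrams from [7] words:
  Trigram 1: (farmer these far)
  Trigram 2: (these far red)
  Trigram 3: (far red quick)
  Trigram 4: (red quick and)
  Trigram 5: (quick and drinks)
Total word trigrams: 7 - 2 = 5

5


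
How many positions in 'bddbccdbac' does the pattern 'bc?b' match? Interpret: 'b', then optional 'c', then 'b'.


Pattern: bc?b means 'b', then optional 'c', then 'b'.
Scanning 'bddbccdbac' position-by-position:
  Pos 0: window 'bdd' -> no
  Pos 1: window 'ddb' -> no
  Pos 2: window 'dbc' -> no
  Pos 3: window 'bcc' -> no
  Pos 4: window 'ccd' -> no
  Pos 5: window 'cdb' -> no
  Pos 6: window 'dba' -> no
  Pos 7: window 'bac' -> no
  Pos 8: window 'ac' -> no
  Pos 9: window 'c' -> no
Total matches: 0

0


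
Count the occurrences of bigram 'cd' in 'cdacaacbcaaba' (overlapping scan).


Scanning 'cdacaacbcaaba' for bigram 'cd':
  Position 0: 'cd' -> MATCH
  Position 1: 'da' -> no
  Position 2: 'ac' -> no
  Position 3: 'ca' -> no
  Position 4: 'aa' -> no
  Position 5: 'ac' -> no
  Position 6: 'cb' -> no
  Position 7: 'bc' -> no
  Position 8: 'ca' -> no
  Position 9: 'aa' -> no
  Position 10: 'ab' -> no
  Position 11: 'ba' -> no
Total matches: 1

1


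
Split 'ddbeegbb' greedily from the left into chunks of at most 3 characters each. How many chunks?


'ddbeegbb' has 8 characters.
Chunking with max size 3:
  Chunk 1: 'ddb' (positions 0-2)
  Chunk 2: 'eeg' (positions 3-5)
  Chunk 3: 'bb' (positions 6-7)
Total chunks: ceil(8 / 3) = 3

3


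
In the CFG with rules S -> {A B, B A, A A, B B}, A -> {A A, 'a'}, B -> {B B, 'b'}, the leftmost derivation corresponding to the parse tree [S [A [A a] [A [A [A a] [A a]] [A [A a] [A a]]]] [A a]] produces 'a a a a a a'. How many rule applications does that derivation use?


Every bracketed nonterminal node [X ...] in the tree is produced by exactly one rule application.
Reading the tree off as a leftmost derivation:
  Step 1: S  =>  A A   (applied S -> A A)
  Step 2: A A  =>  A A A   (applied A -> A A)
  Step 3: A A A  =>  a A A   (applied A -> a)
  Step 4: a A A  =>  a A A A   (applied A -> A A)
  Step 5: a A A A  =>  a A A A A   (applied A -> A A)
  Step 6: a A A A A  =>  a a A A A   (applied A -> a)
  Step 7: a a A A A  =>  a a a A A   (applied A -> a)
  Step 8: a a a A A  =>  a a a A A A   (applied A -> A A)
  Step 9: a a a A A A  =>  a a a a A A   (applied A -> a)
  Step 10: a a a a A A  =>  a a a a a A   (applied A -> a)
  Step 11: a a a a a A  =>  a a a a a a   (applied A -> a)
Final yield: a a a a a a
Total rewrite steps: 11

11


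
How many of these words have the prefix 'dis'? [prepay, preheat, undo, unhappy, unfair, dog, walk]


Checking each word for prefix 'dis':
  'prepay' -> no (count: 0)
  'preheat' -> no (count: 0)
  'undo' -> no (count: 0)
  'unhappy' -> no (count: 0)
  'unfair' -> no (count: 0)
  'dog' -> no (count: 0)
  'walk' -> no (count: 0)
Total with prefix 'dis': 0

0
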